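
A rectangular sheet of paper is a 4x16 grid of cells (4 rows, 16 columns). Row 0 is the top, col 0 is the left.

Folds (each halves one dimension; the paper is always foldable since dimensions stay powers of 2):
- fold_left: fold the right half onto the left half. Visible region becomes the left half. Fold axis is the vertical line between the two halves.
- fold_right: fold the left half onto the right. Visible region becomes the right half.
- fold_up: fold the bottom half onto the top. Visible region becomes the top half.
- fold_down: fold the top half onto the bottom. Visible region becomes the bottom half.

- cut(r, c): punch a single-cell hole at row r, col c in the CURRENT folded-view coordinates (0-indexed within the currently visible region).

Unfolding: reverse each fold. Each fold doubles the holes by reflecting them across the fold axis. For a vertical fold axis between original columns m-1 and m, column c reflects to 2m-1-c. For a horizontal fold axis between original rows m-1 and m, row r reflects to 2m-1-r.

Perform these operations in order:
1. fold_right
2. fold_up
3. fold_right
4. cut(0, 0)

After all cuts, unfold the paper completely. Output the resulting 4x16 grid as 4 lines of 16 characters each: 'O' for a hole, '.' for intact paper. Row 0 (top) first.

Answer: ...OO......OO...
................
................
...OO......OO...

Derivation:
Op 1 fold_right: fold axis v@8; visible region now rows[0,4) x cols[8,16) = 4x8
Op 2 fold_up: fold axis h@2; visible region now rows[0,2) x cols[8,16) = 2x8
Op 3 fold_right: fold axis v@12; visible region now rows[0,2) x cols[12,16) = 2x4
Op 4 cut(0, 0): punch at orig (0,12); cuts so far [(0, 12)]; region rows[0,2) x cols[12,16) = 2x4
Unfold 1 (reflect across v@12): 2 holes -> [(0, 11), (0, 12)]
Unfold 2 (reflect across h@2): 4 holes -> [(0, 11), (0, 12), (3, 11), (3, 12)]
Unfold 3 (reflect across v@8): 8 holes -> [(0, 3), (0, 4), (0, 11), (0, 12), (3, 3), (3, 4), (3, 11), (3, 12)]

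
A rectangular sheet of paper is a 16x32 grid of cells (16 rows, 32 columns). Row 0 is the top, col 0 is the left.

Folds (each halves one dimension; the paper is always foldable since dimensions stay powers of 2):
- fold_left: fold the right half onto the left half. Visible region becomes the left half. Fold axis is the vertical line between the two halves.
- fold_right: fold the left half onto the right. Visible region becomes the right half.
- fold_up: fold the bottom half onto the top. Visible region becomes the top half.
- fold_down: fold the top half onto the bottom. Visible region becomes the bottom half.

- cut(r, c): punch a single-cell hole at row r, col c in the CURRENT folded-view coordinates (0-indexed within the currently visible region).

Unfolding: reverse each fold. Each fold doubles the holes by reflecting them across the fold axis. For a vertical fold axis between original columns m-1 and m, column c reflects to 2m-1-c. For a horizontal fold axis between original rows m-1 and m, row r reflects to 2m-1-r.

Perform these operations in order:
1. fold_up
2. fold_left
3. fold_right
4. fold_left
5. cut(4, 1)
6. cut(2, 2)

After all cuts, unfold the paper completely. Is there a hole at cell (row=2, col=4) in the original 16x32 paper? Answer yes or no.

Answer: no

Derivation:
Op 1 fold_up: fold axis h@8; visible region now rows[0,8) x cols[0,32) = 8x32
Op 2 fold_left: fold axis v@16; visible region now rows[0,8) x cols[0,16) = 8x16
Op 3 fold_right: fold axis v@8; visible region now rows[0,8) x cols[8,16) = 8x8
Op 4 fold_left: fold axis v@12; visible region now rows[0,8) x cols[8,12) = 8x4
Op 5 cut(4, 1): punch at orig (4,9); cuts so far [(4, 9)]; region rows[0,8) x cols[8,12) = 8x4
Op 6 cut(2, 2): punch at orig (2,10); cuts so far [(2, 10), (4, 9)]; region rows[0,8) x cols[8,12) = 8x4
Unfold 1 (reflect across v@12): 4 holes -> [(2, 10), (2, 13), (4, 9), (4, 14)]
Unfold 2 (reflect across v@8): 8 holes -> [(2, 2), (2, 5), (2, 10), (2, 13), (4, 1), (4, 6), (4, 9), (4, 14)]
Unfold 3 (reflect across v@16): 16 holes -> [(2, 2), (2, 5), (2, 10), (2, 13), (2, 18), (2, 21), (2, 26), (2, 29), (4, 1), (4, 6), (4, 9), (4, 14), (4, 17), (4, 22), (4, 25), (4, 30)]
Unfold 4 (reflect across h@8): 32 holes -> [(2, 2), (2, 5), (2, 10), (2, 13), (2, 18), (2, 21), (2, 26), (2, 29), (4, 1), (4, 6), (4, 9), (4, 14), (4, 17), (4, 22), (4, 25), (4, 30), (11, 1), (11, 6), (11, 9), (11, 14), (11, 17), (11, 22), (11, 25), (11, 30), (13, 2), (13, 5), (13, 10), (13, 13), (13, 18), (13, 21), (13, 26), (13, 29)]
Holes: [(2, 2), (2, 5), (2, 10), (2, 13), (2, 18), (2, 21), (2, 26), (2, 29), (4, 1), (4, 6), (4, 9), (4, 14), (4, 17), (4, 22), (4, 25), (4, 30), (11, 1), (11, 6), (11, 9), (11, 14), (11, 17), (11, 22), (11, 25), (11, 30), (13, 2), (13, 5), (13, 10), (13, 13), (13, 18), (13, 21), (13, 26), (13, 29)]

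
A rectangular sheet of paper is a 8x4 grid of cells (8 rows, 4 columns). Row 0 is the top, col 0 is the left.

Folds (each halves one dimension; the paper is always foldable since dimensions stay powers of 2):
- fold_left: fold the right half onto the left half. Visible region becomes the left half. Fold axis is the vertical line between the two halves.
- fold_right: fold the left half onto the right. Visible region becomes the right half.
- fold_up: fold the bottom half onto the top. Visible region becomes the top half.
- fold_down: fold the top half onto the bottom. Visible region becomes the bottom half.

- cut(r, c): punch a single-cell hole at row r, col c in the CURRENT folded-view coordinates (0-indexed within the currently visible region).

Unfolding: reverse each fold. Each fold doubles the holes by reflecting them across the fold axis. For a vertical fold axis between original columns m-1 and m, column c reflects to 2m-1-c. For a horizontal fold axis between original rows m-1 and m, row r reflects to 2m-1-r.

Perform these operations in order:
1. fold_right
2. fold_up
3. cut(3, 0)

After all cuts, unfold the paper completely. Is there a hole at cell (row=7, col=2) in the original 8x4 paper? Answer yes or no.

Op 1 fold_right: fold axis v@2; visible region now rows[0,8) x cols[2,4) = 8x2
Op 2 fold_up: fold axis h@4; visible region now rows[0,4) x cols[2,4) = 4x2
Op 3 cut(3, 0): punch at orig (3,2); cuts so far [(3, 2)]; region rows[0,4) x cols[2,4) = 4x2
Unfold 1 (reflect across h@4): 2 holes -> [(3, 2), (4, 2)]
Unfold 2 (reflect across v@2): 4 holes -> [(3, 1), (3, 2), (4, 1), (4, 2)]
Holes: [(3, 1), (3, 2), (4, 1), (4, 2)]

Answer: no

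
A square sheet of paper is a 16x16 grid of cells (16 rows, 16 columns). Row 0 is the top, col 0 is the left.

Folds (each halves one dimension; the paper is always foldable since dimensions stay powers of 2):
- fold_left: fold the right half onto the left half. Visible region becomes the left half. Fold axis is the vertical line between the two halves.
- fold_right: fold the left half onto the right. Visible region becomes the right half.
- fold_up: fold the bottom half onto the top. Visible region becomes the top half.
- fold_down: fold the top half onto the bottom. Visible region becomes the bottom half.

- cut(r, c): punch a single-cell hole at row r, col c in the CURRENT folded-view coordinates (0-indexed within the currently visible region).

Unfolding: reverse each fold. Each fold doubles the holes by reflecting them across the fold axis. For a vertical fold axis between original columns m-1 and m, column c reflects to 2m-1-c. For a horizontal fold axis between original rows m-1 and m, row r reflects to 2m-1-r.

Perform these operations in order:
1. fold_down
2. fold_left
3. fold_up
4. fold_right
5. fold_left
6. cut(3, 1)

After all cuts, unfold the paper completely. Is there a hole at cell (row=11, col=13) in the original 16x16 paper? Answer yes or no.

Answer: yes

Derivation:
Op 1 fold_down: fold axis h@8; visible region now rows[8,16) x cols[0,16) = 8x16
Op 2 fold_left: fold axis v@8; visible region now rows[8,16) x cols[0,8) = 8x8
Op 3 fold_up: fold axis h@12; visible region now rows[8,12) x cols[0,8) = 4x8
Op 4 fold_right: fold axis v@4; visible region now rows[8,12) x cols[4,8) = 4x4
Op 5 fold_left: fold axis v@6; visible region now rows[8,12) x cols[4,6) = 4x2
Op 6 cut(3, 1): punch at orig (11,5); cuts so far [(11, 5)]; region rows[8,12) x cols[4,6) = 4x2
Unfold 1 (reflect across v@6): 2 holes -> [(11, 5), (11, 6)]
Unfold 2 (reflect across v@4): 4 holes -> [(11, 1), (11, 2), (11, 5), (11, 6)]
Unfold 3 (reflect across h@12): 8 holes -> [(11, 1), (11, 2), (11, 5), (11, 6), (12, 1), (12, 2), (12, 5), (12, 6)]
Unfold 4 (reflect across v@8): 16 holes -> [(11, 1), (11, 2), (11, 5), (11, 6), (11, 9), (11, 10), (11, 13), (11, 14), (12, 1), (12, 2), (12, 5), (12, 6), (12, 9), (12, 10), (12, 13), (12, 14)]
Unfold 5 (reflect across h@8): 32 holes -> [(3, 1), (3, 2), (3, 5), (3, 6), (3, 9), (3, 10), (3, 13), (3, 14), (4, 1), (4, 2), (4, 5), (4, 6), (4, 9), (4, 10), (4, 13), (4, 14), (11, 1), (11, 2), (11, 5), (11, 6), (11, 9), (11, 10), (11, 13), (11, 14), (12, 1), (12, 2), (12, 5), (12, 6), (12, 9), (12, 10), (12, 13), (12, 14)]
Holes: [(3, 1), (3, 2), (3, 5), (3, 6), (3, 9), (3, 10), (3, 13), (3, 14), (4, 1), (4, 2), (4, 5), (4, 6), (4, 9), (4, 10), (4, 13), (4, 14), (11, 1), (11, 2), (11, 5), (11, 6), (11, 9), (11, 10), (11, 13), (11, 14), (12, 1), (12, 2), (12, 5), (12, 6), (12, 9), (12, 10), (12, 13), (12, 14)]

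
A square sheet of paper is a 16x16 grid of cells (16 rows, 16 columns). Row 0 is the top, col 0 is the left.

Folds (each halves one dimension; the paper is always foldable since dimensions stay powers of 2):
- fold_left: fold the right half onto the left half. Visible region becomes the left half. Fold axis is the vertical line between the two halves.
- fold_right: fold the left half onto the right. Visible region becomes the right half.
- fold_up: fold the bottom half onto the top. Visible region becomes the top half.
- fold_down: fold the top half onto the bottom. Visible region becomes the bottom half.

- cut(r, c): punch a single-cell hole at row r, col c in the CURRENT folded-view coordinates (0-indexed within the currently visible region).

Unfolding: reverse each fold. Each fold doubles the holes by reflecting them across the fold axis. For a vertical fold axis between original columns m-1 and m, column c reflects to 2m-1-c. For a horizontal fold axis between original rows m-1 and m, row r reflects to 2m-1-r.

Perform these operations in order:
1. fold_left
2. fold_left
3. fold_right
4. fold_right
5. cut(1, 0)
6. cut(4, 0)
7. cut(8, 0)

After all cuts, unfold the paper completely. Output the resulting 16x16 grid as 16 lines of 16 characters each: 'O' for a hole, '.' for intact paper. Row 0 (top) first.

Op 1 fold_left: fold axis v@8; visible region now rows[0,16) x cols[0,8) = 16x8
Op 2 fold_left: fold axis v@4; visible region now rows[0,16) x cols[0,4) = 16x4
Op 3 fold_right: fold axis v@2; visible region now rows[0,16) x cols[2,4) = 16x2
Op 4 fold_right: fold axis v@3; visible region now rows[0,16) x cols[3,4) = 16x1
Op 5 cut(1, 0): punch at orig (1,3); cuts so far [(1, 3)]; region rows[0,16) x cols[3,4) = 16x1
Op 6 cut(4, 0): punch at orig (4,3); cuts so far [(1, 3), (4, 3)]; region rows[0,16) x cols[3,4) = 16x1
Op 7 cut(8, 0): punch at orig (8,3); cuts so far [(1, 3), (4, 3), (8, 3)]; region rows[0,16) x cols[3,4) = 16x1
Unfold 1 (reflect across v@3): 6 holes -> [(1, 2), (1, 3), (4, 2), (4, 3), (8, 2), (8, 3)]
Unfold 2 (reflect across v@2): 12 holes -> [(1, 0), (1, 1), (1, 2), (1, 3), (4, 0), (4, 1), (4, 2), (4, 3), (8, 0), (8, 1), (8, 2), (8, 3)]
Unfold 3 (reflect across v@4): 24 holes -> [(1, 0), (1, 1), (1, 2), (1, 3), (1, 4), (1, 5), (1, 6), (1, 7), (4, 0), (4, 1), (4, 2), (4, 3), (4, 4), (4, 5), (4, 6), (4, 7), (8, 0), (8, 1), (8, 2), (8, 3), (8, 4), (8, 5), (8, 6), (8, 7)]
Unfold 4 (reflect across v@8): 48 holes -> [(1, 0), (1, 1), (1, 2), (1, 3), (1, 4), (1, 5), (1, 6), (1, 7), (1, 8), (1, 9), (1, 10), (1, 11), (1, 12), (1, 13), (1, 14), (1, 15), (4, 0), (4, 1), (4, 2), (4, 3), (4, 4), (4, 5), (4, 6), (4, 7), (4, 8), (4, 9), (4, 10), (4, 11), (4, 12), (4, 13), (4, 14), (4, 15), (8, 0), (8, 1), (8, 2), (8, 3), (8, 4), (8, 5), (8, 6), (8, 7), (8, 8), (8, 9), (8, 10), (8, 11), (8, 12), (8, 13), (8, 14), (8, 15)]

Answer: ................
OOOOOOOOOOOOOOOO
................
................
OOOOOOOOOOOOOOOO
................
................
................
OOOOOOOOOOOOOOOO
................
................
................
................
................
................
................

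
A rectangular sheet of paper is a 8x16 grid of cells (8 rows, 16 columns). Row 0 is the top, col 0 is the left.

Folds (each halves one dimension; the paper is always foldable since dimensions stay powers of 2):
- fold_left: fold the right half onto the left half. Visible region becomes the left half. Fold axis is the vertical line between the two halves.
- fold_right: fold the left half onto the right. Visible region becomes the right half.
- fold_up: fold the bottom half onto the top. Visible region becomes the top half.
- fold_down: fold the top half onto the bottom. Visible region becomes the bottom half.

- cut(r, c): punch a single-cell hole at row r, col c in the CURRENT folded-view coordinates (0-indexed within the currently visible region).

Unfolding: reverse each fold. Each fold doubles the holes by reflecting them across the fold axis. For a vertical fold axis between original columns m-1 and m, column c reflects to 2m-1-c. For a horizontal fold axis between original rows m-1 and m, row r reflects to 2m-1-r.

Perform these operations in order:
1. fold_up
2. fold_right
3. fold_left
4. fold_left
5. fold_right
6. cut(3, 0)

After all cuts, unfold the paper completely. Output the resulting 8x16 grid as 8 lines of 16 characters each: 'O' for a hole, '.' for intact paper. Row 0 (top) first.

Op 1 fold_up: fold axis h@4; visible region now rows[0,4) x cols[0,16) = 4x16
Op 2 fold_right: fold axis v@8; visible region now rows[0,4) x cols[8,16) = 4x8
Op 3 fold_left: fold axis v@12; visible region now rows[0,4) x cols[8,12) = 4x4
Op 4 fold_left: fold axis v@10; visible region now rows[0,4) x cols[8,10) = 4x2
Op 5 fold_right: fold axis v@9; visible region now rows[0,4) x cols[9,10) = 4x1
Op 6 cut(3, 0): punch at orig (3,9); cuts so far [(3, 9)]; region rows[0,4) x cols[9,10) = 4x1
Unfold 1 (reflect across v@9): 2 holes -> [(3, 8), (3, 9)]
Unfold 2 (reflect across v@10): 4 holes -> [(3, 8), (3, 9), (3, 10), (3, 11)]
Unfold 3 (reflect across v@12): 8 holes -> [(3, 8), (3, 9), (3, 10), (3, 11), (3, 12), (3, 13), (3, 14), (3, 15)]
Unfold 4 (reflect across v@8): 16 holes -> [(3, 0), (3, 1), (3, 2), (3, 3), (3, 4), (3, 5), (3, 6), (3, 7), (3, 8), (3, 9), (3, 10), (3, 11), (3, 12), (3, 13), (3, 14), (3, 15)]
Unfold 5 (reflect across h@4): 32 holes -> [(3, 0), (3, 1), (3, 2), (3, 3), (3, 4), (3, 5), (3, 6), (3, 7), (3, 8), (3, 9), (3, 10), (3, 11), (3, 12), (3, 13), (3, 14), (3, 15), (4, 0), (4, 1), (4, 2), (4, 3), (4, 4), (4, 5), (4, 6), (4, 7), (4, 8), (4, 9), (4, 10), (4, 11), (4, 12), (4, 13), (4, 14), (4, 15)]

Answer: ................
................
................
OOOOOOOOOOOOOOOO
OOOOOOOOOOOOOOOO
................
................
................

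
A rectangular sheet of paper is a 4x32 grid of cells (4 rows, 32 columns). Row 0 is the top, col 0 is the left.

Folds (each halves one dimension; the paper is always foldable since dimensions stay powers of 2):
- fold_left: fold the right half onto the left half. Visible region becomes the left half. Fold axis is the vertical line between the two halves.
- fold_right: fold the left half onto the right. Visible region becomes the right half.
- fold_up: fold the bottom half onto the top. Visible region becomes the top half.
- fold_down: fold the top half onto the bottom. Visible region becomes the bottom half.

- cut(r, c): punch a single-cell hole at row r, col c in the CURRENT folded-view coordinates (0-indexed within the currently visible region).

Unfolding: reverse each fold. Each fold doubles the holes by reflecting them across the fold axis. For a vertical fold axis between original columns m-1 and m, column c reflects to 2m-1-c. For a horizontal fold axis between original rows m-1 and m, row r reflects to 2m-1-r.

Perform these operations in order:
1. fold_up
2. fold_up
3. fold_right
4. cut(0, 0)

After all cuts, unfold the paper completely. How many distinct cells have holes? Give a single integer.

Answer: 8

Derivation:
Op 1 fold_up: fold axis h@2; visible region now rows[0,2) x cols[0,32) = 2x32
Op 2 fold_up: fold axis h@1; visible region now rows[0,1) x cols[0,32) = 1x32
Op 3 fold_right: fold axis v@16; visible region now rows[0,1) x cols[16,32) = 1x16
Op 4 cut(0, 0): punch at orig (0,16); cuts so far [(0, 16)]; region rows[0,1) x cols[16,32) = 1x16
Unfold 1 (reflect across v@16): 2 holes -> [(0, 15), (0, 16)]
Unfold 2 (reflect across h@1): 4 holes -> [(0, 15), (0, 16), (1, 15), (1, 16)]
Unfold 3 (reflect across h@2): 8 holes -> [(0, 15), (0, 16), (1, 15), (1, 16), (2, 15), (2, 16), (3, 15), (3, 16)]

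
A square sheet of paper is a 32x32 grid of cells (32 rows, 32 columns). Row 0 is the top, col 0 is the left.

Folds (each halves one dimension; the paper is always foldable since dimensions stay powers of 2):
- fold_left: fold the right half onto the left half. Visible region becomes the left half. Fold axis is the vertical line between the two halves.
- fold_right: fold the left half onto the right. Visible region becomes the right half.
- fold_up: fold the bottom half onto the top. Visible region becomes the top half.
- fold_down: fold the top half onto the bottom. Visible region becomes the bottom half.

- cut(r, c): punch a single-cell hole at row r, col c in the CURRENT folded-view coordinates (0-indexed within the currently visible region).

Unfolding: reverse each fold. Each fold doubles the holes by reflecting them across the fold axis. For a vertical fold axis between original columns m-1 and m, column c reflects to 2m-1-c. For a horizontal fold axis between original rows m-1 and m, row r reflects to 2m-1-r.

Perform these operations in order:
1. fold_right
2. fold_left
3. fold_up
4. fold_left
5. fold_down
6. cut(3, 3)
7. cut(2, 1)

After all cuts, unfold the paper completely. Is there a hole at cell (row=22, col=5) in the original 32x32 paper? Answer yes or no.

Op 1 fold_right: fold axis v@16; visible region now rows[0,32) x cols[16,32) = 32x16
Op 2 fold_left: fold axis v@24; visible region now rows[0,32) x cols[16,24) = 32x8
Op 3 fold_up: fold axis h@16; visible region now rows[0,16) x cols[16,24) = 16x8
Op 4 fold_left: fold axis v@20; visible region now rows[0,16) x cols[16,20) = 16x4
Op 5 fold_down: fold axis h@8; visible region now rows[8,16) x cols[16,20) = 8x4
Op 6 cut(3, 3): punch at orig (11,19); cuts so far [(11, 19)]; region rows[8,16) x cols[16,20) = 8x4
Op 7 cut(2, 1): punch at orig (10,17); cuts so far [(10, 17), (11, 19)]; region rows[8,16) x cols[16,20) = 8x4
Unfold 1 (reflect across h@8): 4 holes -> [(4, 19), (5, 17), (10, 17), (11, 19)]
Unfold 2 (reflect across v@20): 8 holes -> [(4, 19), (4, 20), (5, 17), (5, 22), (10, 17), (10, 22), (11, 19), (11, 20)]
Unfold 3 (reflect across h@16): 16 holes -> [(4, 19), (4, 20), (5, 17), (5, 22), (10, 17), (10, 22), (11, 19), (11, 20), (20, 19), (20, 20), (21, 17), (21, 22), (26, 17), (26, 22), (27, 19), (27, 20)]
Unfold 4 (reflect across v@24): 32 holes -> [(4, 19), (4, 20), (4, 27), (4, 28), (5, 17), (5, 22), (5, 25), (5, 30), (10, 17), (10, 22), (10, 25), (10, 30), (11, 19), (11, 20), (11, 27), (11, 28), (20, 19), (20, 20), (20, 27), (20, 28), (21, 17), (21, 22), (21, 25), (21, 30), (26, 17), (26, 22), (26, 25), (26, 30), (27, 19), (27, 20), (27, 27), (27, 28)]
Unfold 5 (reflect across v@16): 64 holes -> [(4, 3), (4, 4), (4, 11), (4, 12), (4, 19), (4, 20), (4, 27), (4, 28), (5, 1), (5, 6), (5, 9), (5, 14), (5, 17), (5, 22), (5, 25), (5, 30), (10, 1), (10, 6), (10, 9), (10, 14), (10, 17), (10, 22), (10, 25), (10, 30), (11, 3), (11, 4), (11, 11), (11, 12), (11, 19), (11, 20), (11, 27), (11, 28), (20, 3), (20, 4), (20, 11), (20, 12), (20, 19), (20, 20), (20, 27), (20, 28), (21, 1), (21, 6), (21, 9), (21, 14), (21, 17), (21, 22), (21, 25), (21, 30), (26, 1), (26, 6), (26, 9), (26, 14), (26, 17), (26, 22), (26, 25), (26, 30), (27, 3), (27, 4), (27, 11), (27, 12), (27, 19), (27, 20), (27, 27), (27, 28)]
Holes: [(4, 3), (4, 4), (4, 11), (4, 12), (4, 19), (4, 20), (4, 27), (4, 28), (5, 1), (5, 6), (5, 9), (5, 14), (5, 17), (5, 22), (5, 25), (5, 30), (10, 1), (10, 6), (10, 9), (10, 14), (10, 17), (10, 22), (10, 25), (10, 30), (11, 3), (11, 4), (11, 11), (11, 12), (11, 19), (11, 20), (11, 27), (11, 28), (20, 3), (20, 4), (20, 11), (20, 12), (20, 19), (20, 20), (20, 27), (20, 28), (21, 1), (21, 6), (21, 9), (21, 14), (21, 17), (21, 22), (21, 25), (21, 30), (26, 1), (26, 6), (26, 9), (26, 14), (26, 17), (26, 22), (26, 25), (26, 30), (27, 3), (27, 4), (27, 11), (27, 12), (27, 19), (27, 20), (27, 27), (27, 28)]

Answer: no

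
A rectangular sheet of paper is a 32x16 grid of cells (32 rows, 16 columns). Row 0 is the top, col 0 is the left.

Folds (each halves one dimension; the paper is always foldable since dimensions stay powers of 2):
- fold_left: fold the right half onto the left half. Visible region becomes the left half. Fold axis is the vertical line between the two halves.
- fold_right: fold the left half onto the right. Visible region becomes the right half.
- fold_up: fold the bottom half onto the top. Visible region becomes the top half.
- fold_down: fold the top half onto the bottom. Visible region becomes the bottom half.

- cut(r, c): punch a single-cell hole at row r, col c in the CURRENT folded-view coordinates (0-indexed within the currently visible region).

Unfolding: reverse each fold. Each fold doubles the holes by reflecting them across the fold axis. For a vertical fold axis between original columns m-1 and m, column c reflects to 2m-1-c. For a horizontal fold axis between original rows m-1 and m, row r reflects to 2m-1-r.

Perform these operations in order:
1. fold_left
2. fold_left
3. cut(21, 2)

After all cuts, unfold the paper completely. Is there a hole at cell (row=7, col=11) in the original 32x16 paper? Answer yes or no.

Op 1 fold_left: fold axis v@8; visible region now rows[0,32) x cols[0,8) = 32x8
Op 2 fold_left: fold axis v@4; visible region now rows[0,32) x cols[0,4) = 32x4
Op 3 cut(21, 2): punch at orig (21,2); cuts so far [(21, 2)]; region rows[0,32) x cols[0,4) = 32x4
Unfold 1 (reflect across v@4): 2 holes -> [(21, 2), (21, 5)]
Unfold 2 (reflect across v@8): 4 holes -> [(21, 2), (21, 5), (21, 10), (21, 13)]
Holes: [(21, 2), (21, 5), (21, 10), (21, 13)]

Answer: no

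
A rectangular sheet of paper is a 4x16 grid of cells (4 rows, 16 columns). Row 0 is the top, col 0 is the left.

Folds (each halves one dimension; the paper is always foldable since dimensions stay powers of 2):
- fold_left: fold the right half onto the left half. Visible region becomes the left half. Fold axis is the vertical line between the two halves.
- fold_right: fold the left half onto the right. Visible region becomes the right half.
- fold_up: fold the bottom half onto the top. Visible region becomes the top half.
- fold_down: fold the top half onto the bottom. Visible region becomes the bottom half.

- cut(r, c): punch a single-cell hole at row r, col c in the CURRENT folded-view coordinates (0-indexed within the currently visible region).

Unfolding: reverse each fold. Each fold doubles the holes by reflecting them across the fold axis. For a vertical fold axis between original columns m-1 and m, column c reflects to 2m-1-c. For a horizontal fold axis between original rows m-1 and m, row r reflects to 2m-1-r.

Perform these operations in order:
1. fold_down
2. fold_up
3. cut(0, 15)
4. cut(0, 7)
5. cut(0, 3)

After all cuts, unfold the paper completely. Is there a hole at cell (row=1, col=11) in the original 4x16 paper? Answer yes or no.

Op 1 fold_down: fold axis h@2; visible region now rows[2,4) x cols[0,16) = 2x16
Op 2 fold_up: fold axis h@3; visible region now rows[2,3) x cols[0,16) = 1x16
Op 3 cut(0, 15): punch at orig (2,15); cuts so far [(2, 15)]; region rows[2,3) x cols[0,16) = 1x16
Op 4 cut(0, 7): punch at orig (2,7); cuts so far [(2, 7), (2, 15)]; region rows[2,3) x cols[0,16) = 1x16
Op 5 cut(0, 3): punch at orig (2,3); cuts so far [(2, 3), (2, 7), (2, 15)]; region rows[2,3) x cols[0,16) = 1x16
Unfold 1 (reflect across h@3): 6 holes -> [(2, 3), (2, 7), (2, 15), (3, 3), (3, 7), (3, 15)]
Unfold 2 (reflect across h@2): 12 holes -> [(0, 3), (0, 7), (0, 15), (1, 3), (1, 7), (1, 15), (2, 3), (2, 7), (2, 15), (3, 3), (3, 7), (3, 15)]
Holes: [(0, 3), (0, 7), (0, 15), (1, 3), (1, 7), (1, 15), (2, 3), (2, 7), (2, 15), (3, 3), (3, 7), (3, 15)]

Answer: no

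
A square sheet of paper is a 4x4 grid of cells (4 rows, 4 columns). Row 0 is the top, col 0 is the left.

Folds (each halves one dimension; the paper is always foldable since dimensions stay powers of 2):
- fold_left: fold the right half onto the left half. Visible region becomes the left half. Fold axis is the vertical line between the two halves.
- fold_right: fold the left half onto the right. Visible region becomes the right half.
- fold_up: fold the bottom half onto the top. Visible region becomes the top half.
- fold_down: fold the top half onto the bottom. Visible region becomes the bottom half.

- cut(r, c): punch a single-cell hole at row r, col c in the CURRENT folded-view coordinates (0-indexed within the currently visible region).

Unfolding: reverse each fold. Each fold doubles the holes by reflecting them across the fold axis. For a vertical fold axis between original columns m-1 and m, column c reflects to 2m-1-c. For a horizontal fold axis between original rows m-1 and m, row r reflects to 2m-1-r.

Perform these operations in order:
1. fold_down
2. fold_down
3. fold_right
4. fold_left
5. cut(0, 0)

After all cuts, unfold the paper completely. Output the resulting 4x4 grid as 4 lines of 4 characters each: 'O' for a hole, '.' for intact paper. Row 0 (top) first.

Op 1 fold_down: fold axis h@2; visible region now rows[2,4) x cols[0,4) = 2x4
Op 2 fold_down: fold axis h@3; visible region now rows[3,4) x cols[0,4) = 1x4
Op 3 fold_right: fold axis v@2; visible region now rows[3,4) x cols[2,4) = 1x2
Op 4 fold_left: fold axis v@3; visible region now rows[3,4) x cols[2,3) = 1x1
Op 5 cut(0, 0): punch at orig (3,2); cuts so far [(3, 2)]; region rows[3,4) x cols[2,3) = 1x1
Unfold 1 (reflect across v@3): 2 holes -> [(3, 2), (3, 3)]
Unfold 2 (reflect across v@2): 4 holes -> [(3, 0), (3, 1), (3, 2), (3, 3)]
Unfold 3 (reflect across h@3): 8 holes -> [(2, 0), (2, 1), (2, 2), (2, 3), (3, 0), (3, 1), (3, 2), (3, 3)]
Unfold 4 (reflect across h@2): 16 holes -> [(0, 0), (0, 1), (0, 2), (0, 3), (1, 0), (1, 1), (1, 2), (1, 3), (2, 0), (2, 1), (2, 2), (2, 3), (3, 0), (3, 1), (3, 2), (3, 3)]

Answer: OOOO
OOOO
OOOO
OOOO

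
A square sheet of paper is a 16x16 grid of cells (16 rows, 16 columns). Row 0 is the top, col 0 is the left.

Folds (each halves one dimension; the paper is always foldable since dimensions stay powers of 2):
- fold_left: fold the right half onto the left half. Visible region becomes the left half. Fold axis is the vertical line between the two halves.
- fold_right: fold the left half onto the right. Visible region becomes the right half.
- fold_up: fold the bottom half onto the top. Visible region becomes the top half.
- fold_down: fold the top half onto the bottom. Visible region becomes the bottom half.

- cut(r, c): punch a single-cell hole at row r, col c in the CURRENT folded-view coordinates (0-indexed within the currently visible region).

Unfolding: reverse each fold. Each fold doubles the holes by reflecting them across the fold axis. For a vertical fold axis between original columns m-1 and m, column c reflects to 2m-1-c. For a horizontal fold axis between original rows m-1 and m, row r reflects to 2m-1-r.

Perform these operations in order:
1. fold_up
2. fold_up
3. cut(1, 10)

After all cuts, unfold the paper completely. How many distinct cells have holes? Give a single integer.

Op 1 fold_up: fold axis h@8; visible region now rows[0,8) x cols[0,16) = 8x16
Op 2 fold_up: fold axis h@4; visible region now rows[0,4) x cols[0,16) = 4x16
Op 3 cut(1, 10): punch at orig (1,10); cuts so far [(1, 10)]; region rows[0,4) x cols[0,16) = 4x16
Unfold 1 (reflect across h@4): 2 holes -> [(1, 10), (6, 10)]
Unfold 2 (reflect across h@8): 4 holes -> [(1, 10), (6, 10), (9, 10), (14, 10)]

Answer: 4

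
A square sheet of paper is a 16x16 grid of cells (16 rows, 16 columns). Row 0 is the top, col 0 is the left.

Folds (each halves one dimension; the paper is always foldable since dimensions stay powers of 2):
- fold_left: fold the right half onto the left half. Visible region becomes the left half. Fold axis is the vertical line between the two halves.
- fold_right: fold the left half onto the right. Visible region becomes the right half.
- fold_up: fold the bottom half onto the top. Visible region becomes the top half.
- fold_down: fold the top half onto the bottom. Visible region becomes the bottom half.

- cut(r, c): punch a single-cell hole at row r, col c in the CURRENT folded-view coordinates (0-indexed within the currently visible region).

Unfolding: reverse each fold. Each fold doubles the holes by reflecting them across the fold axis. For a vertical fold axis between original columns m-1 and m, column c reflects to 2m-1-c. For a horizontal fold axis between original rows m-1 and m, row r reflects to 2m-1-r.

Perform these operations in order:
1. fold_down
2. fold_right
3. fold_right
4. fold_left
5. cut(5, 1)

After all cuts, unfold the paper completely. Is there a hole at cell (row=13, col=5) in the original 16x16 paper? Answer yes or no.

Answer: yes

Derivation:
Op 1 fold_down: fold axis h@8; visible region now rows[8,16) x cols[0,16) = 8x16
Op 2 fold_right: fold axis v@8; visible region now rows[8,16) x cols[8,16) = 8x8
Op 3 fold_right: fold axis v@12; visible region now rows[8,16) x cols[12,16) = 8x4
Op 4 fold_left: fold axis v@14; visible region now rows[8,16) x cols[12,14) = 8x2
Op 5 cut(5, 1): punch at orig (13,13); cuts so far [(13, 13)]; region rows[8,16) x cols[12,14) = 8x2
Unfold 1 (reflect across v@14): 2 holes -> [(13, 13), (13, 14)]
Unfold 2 (reflect across v@12): 4 holes -> [(13, 9), (13, 10), (13, 13), (13, 14)]
Unfold 3 (reflect across v@8): 8 holes -> [(13, 1), (13, 2), (13, 5), (13, 6), (13, 9), (13, 10), (13, 13), (13, 14)]
Unfold 4 (reflect across h@8): 16 holes -> [(2, 1), (2, 2), (2, 5), (2, 6), (2, 9), (2, 10), (2, 13), (2, 14), (13, 1), (13, 2), (13, 5), (13, 6), (13, 9), (13, 10), (13, 13), (13, 14)]
Holes: [(2, 1), (2, 2), (2, 5), (2, 6), (2, 9), (2, 10), (2, 13), (2, 14), (13, 1), (13, 2), (13, 5), (13, 6), (13, 9), (13, 10), (13, 13), (13, 14)]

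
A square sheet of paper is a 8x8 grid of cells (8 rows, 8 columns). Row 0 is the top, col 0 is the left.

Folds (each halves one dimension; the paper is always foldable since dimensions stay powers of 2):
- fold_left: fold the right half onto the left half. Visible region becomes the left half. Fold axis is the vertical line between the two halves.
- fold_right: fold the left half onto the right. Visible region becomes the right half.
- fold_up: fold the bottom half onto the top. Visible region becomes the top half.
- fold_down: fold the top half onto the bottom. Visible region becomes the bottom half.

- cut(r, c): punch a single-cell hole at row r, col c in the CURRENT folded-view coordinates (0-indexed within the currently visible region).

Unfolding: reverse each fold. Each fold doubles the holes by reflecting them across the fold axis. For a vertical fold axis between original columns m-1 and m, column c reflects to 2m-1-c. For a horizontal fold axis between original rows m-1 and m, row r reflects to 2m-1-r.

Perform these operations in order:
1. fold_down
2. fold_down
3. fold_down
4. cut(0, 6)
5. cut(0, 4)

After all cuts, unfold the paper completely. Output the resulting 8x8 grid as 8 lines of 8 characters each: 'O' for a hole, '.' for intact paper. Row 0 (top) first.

Op 1 fold_down: fold axis h@4; visible region now rows[4,8) x cols[0,8) = 4x8
Op 2 fold_down: fold axis h@6; visible region now rows[6,8) x cols[0,8) = 2x8
Op 3 fold_down: fold axis h@7; visible region now rows[7,8) x cols[0,8) = 1x8
Op 4 cut(0, 6): punch at orig (7,6); cuts so far [(7, 6)]; region rows[7,8) x cols[0,8) = 1x8
Op 5 cut(0, 4): punch at orig (7,4); cuts so far [(7, 4), (7, 6)]; region rows[7,8) x cols[0,8) = 1x8
Unfold 1 (reflect across h@7): 4 holes -> [(6, 4), (6, 6), (7, 4), (7, 6)]
Unfold 2 (reflect across h@6): 8 holes -> [(4, 4), (4, 6), (5, 4), (5, 6), (6, 4), (6, 6), (7, 4), (7, 6)]
Unfold 3 (reflect across h@4): 16 holes -> [(0, 4), (0, 6), (1, 4), (1, 6), (2, 4), (2, 6), (3, 4), (3, 6), (4, 4), (4, 6), (5, 4), (5, 6), (6, 4), (6, 6), (7, 4), (7, 6)]

Answer: ....O.O.
....O.O.
....O.O.
....O.O.
....O.O.
....O.O.
....O.O.
....O.O.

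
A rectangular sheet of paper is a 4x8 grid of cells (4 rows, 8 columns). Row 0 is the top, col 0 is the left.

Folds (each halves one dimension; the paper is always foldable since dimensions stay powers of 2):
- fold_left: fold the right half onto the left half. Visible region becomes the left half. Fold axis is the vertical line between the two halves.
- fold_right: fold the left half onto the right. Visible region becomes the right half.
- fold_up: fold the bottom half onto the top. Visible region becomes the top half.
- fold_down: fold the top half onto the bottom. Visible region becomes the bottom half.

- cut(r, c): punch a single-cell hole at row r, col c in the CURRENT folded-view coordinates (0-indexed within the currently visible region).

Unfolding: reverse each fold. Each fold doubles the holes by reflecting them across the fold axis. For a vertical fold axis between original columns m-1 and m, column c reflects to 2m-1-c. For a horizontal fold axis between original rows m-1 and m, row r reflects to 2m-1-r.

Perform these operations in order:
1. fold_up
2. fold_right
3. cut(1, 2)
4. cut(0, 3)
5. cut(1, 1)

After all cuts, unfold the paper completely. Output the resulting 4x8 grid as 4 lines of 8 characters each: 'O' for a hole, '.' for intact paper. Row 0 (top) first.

Answer: O......O
.OO..OO.
.OO..OO.
O......O

Derivation:
Op 1 fold_up: fold axis h@2; visible region now rows[0,2) x cols[0,8) = 2x8
Op 2 fold_right: fold axis v@4; visible region now rows[0,2) x cols[4,8) = 2x4
Op 3 cut(1, 2): punch at orig (1,6); cuts so far [(1, 6)]; region rows[0,2) x cols[4,8) = 2x4
Op 4 cut(0, 3): punch at orig (0,7); cuts so far [(0, 7), (1, 6)]; region rows[0,2) x cols[4,8) = 2x4
Op 5 cut(1, 1): punch at orig (1,5); cuts so far [(0, 7), (1, 5), (1, 6)]; region rows[0,2) x cols[4,8) = 2x4
Unfold 1 (reflect across v@4): 6 holes -> [(0, 0), (0, 7), (1, 1), (1, 2), (1, 5), (1, 6)]
Unfold 2 (reflect across h@2): 12 holes -> [(0, 0), (0, 7), (1, 1), (1, 2), (1, 5), (1, 6), (2, 1), (2, 2), (2, 5), (2, 6), (3, 0), (3, 7)]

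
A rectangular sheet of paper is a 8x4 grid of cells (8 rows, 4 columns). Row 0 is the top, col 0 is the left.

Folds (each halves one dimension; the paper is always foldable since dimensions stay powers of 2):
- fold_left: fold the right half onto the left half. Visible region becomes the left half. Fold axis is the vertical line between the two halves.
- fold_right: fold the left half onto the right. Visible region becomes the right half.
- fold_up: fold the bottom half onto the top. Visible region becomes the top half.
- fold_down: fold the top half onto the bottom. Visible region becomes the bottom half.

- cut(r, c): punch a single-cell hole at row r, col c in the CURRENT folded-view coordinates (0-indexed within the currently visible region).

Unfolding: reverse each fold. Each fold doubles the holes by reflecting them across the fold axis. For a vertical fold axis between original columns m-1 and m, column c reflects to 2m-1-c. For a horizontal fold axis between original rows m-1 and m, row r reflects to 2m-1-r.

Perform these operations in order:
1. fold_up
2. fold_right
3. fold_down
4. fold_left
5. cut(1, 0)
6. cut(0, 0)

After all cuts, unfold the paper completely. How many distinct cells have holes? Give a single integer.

Answer: 32

Derivation:
Op 1 fold_up: fold axis h@4; visible region now rows[0,4) x cols[0,4) = 4x4
Op 2 fold_right: fold axis v@2; visible region now rows[0,4) x cols[2,4) = 4x2
Op 3 fold_down: fold axis h@2; visible region now rows[2,4) x cols[2,4) = 2x2
Op 4 fold_left: fold axis v@3; visible region now rows[2,4) x cols[2,3) = 2x1
Op 5 cut(1, 0): punch at orig (3,2); cuts so far [(3, 2)]; region rows[2,4) x cols[2,3) = 2x1
Op 6 cut(0, 0): punch at orig (2,2); cuts so far [(2, 2), (3, 2)]; region rows[2,4) x cols[2,3) = 2x1
Unfold 1 (reflect across v@3): 4 holes -> [(2, 2), (2, 3), (3, 2), (3, 3)]
Unfold 2 (reflect across h@2): 8 holes -> [(0, 2), (0, 3), (1, 2), (1, 3), (2, 2), (2, 3), (3, 2), (3, 3)]
Unfold 3 (reflect across v@2): 16 holes -> [(0, 0), (0, 1), (0, 2), (0, 3), (1, 0), (1, 1), (1, 2), (1, 3), (2, 0), (2, 1), (2, 2), (2, 3), (3, 0), (3, 1), (3, 2), (3, 3)]
Unfold 4 (reflect across h@4): 32 holes -> [(0, 0), (0, 1), (0, 2), (0, 3), (1, 0), (1, 1), (1, 2), (1, 3), (2, 0), (2, 1), (2, 2), (2, 3), (3, 0), (3, 1), (3, 2), (3, 3), (4, 0), (4, 1), (4, 2), (4, 3), (5, 0), (5, 1), (5, 2), (5, 3), (6, 0), (6, 1), (6, 2), (6, 3), (7, 0), (7, 1), (7, 2), (7, 3)]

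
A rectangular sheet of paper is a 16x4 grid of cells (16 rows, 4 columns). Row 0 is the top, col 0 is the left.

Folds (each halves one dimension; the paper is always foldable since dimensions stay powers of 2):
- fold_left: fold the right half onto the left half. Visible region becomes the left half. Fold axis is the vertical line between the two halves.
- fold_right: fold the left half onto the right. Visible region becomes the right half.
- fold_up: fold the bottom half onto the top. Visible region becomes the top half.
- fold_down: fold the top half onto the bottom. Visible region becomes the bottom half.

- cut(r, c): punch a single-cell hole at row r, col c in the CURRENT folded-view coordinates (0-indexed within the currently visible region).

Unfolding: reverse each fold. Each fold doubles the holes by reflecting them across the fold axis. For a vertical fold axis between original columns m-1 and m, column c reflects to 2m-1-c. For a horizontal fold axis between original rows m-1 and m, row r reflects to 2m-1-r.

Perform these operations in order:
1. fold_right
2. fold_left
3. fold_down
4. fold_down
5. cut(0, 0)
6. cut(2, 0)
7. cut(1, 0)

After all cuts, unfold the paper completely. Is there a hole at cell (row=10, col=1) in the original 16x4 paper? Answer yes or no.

Answer: yes

Derivation:
Op 1 fold_right: fold axis v@2; visible region now rows[0,16) x cols[2,4) = 16x2
Op 2 fold_left: fold axis v@3; visible region now rows[0,16) x cols[2,3) = 16x1
Op 3 fold_down: fold axis h@8; visible region now rows[8,16) x cols[2,3) = 8x1
Op 4 fold_down: fold axis h@12; visible region now rows[12,16) x cols[2,3) = 4x1
Op 5 cut(0, 0): punch at orig (12,2); cuts so far [(12, 2)]; region rows[12,16) x cols[2,3) = 4x1
Op 6 cut(2, 0): punch at orig (14,2); cuts so far [(12, 2), (14, 2)]; region rows[12,16) x cols[2,3) = 4x1
Op 7 cut(1, 0): punch at orig (13,2); cuts so far [(12, 2), (13, 2), (14, 2)]; region rows[12,16) x cols[2,3) = 4x1
Unfold 1 (reflect across h@12): 6 holes -> [(9, 2), (10, 2), (11, 2), (12, 2), (13, 2), (14, 2)]
Unfold 2 (reflect across h@8): 12 holes -> [(1, 2), (2, 2), (3, 2), (4, 2), (5, 2), (6, 2), (9, 2), (10, 2), (11, 2), (12, 2), (13, 2), (14, 2)]
Unfold 3 (reflect across v@3): 24 holes -> [(1, 2), (1, 3), (2, 2), (2, 3), (3, 2), (3, 3), (4, 2), (4, 3), (5, 2), (5, 3), (6, 2), (6, 3), (9, 2), (9, 3), (10, 2), (10, 3), (11, 2), (11, 3), (12, 2), (12, 3), (13, 2), (13, 3), (14, 2), (14, 3)]
Unfold 4 (reflect across v@2): 48 holes -> [(1, 0), (1, 1), (1, 2), (1, 3), (2, 0), (2, 1), (2, 2), (2, 3), (3, 0), (3, 1), (3, 2), (3, 3), (4, 0), (4, 1), (4, 2), (4, 3), (5, 0), (5, 1), (5, 2), (5, 3), (6, 0), (6, 1), (6, 2), (6, 3), (9, 0), (9, 1), (9, 2), (9, 3), (10, 0), (10, 1), (10, 2), (10, 3), (11, 0), (11, 1), (11, 2), (11, 3), (12, 0), (12, 1), (12, 2), (12, 3), (13, 0), (13, 1), (13, 2), (13, 3), (14, 0), (14, 1), (14, 2), (14, 3)]
Holes: [(1, 0), (1, 1), (1, 2), (1, 3), (2, 0), (2, 1), (2, 2), (2, 3), (3, 0), (3, 1), (3, 2), (3, 3), (4, 0), (4, 1), (4, 2), (4, 3), (5, 0), (5, 1), (5, 2), (5, 3), (6, 0), (6, 1), (6, 2), (6, 3), (9, 0), (9, 1), (9, 2), (9, 3), (10, 0), (10, 1), (10, 2), (10, 3), (11, 0), (11, 1), (11, 2), (11, 3), (12, 0), (12, 1), (12, 2), (12, 3), (13, 0), (13, 1), (13, 2), (13, 3), (14, 0), (14, 1), (14, 2), (14, 3)]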